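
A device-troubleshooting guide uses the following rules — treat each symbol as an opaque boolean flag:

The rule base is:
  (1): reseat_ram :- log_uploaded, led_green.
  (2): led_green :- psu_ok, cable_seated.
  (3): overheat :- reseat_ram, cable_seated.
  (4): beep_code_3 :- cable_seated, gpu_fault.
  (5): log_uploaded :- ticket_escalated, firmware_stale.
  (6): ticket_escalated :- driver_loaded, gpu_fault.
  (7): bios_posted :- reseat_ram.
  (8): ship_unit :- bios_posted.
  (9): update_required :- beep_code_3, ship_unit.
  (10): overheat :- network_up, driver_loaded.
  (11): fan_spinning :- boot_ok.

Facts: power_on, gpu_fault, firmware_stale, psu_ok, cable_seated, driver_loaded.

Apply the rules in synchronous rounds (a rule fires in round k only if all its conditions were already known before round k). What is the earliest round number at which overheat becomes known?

Round 1 fires (2), (4), (6), giving led_green, beep_code_3, ticket_escalated.
Round 2 fires (5), giving log_uploaded.
Round 3 fires (1), giving reseat_ram.
Round 4 fires (3), (7), giving overheat, bios_posted.
overheat first appears in round 4.

4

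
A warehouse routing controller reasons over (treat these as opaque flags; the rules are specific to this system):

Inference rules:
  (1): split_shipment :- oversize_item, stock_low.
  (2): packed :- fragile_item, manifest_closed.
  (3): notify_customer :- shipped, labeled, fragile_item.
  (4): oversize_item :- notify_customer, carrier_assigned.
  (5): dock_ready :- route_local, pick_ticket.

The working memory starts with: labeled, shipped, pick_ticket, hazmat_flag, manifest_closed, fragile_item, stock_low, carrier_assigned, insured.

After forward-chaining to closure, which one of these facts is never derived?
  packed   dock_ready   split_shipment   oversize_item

Round 1 — (2), (3), derive packed, notify_customer.
Round 2 — (4), derive oversize_item.
Round 3 — (1), derive split_shipment.
Derived: oversize_item (round 2), packed (round 1), split_shipment (round 3). dock_ready never appears in any round.

dock_ready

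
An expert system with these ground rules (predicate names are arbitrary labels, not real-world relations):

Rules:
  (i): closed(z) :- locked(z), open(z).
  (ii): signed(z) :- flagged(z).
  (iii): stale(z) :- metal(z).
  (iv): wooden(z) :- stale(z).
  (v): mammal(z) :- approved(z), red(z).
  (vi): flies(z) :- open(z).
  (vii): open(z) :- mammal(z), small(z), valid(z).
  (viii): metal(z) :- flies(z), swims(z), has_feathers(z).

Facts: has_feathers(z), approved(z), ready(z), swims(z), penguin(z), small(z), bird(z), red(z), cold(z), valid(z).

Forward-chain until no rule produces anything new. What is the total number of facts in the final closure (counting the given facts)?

16

Round 1: (v) [mammal(z) :- approved(z), red(z).]. Adds mammal(z).
Round 2: (vii) [open(z) :- mammal(z), small(z), valid(z).]. Adds open(z).
Round 3: (vi) [flies(z) :- open(z).]. Adds flies(z).
Round 4: (viii) [metal(z) :- flies(z), swims(z), has_feathers(z).]. Adds metal(z).
Round 5: (iii) [stale(z) :- metal(z).]. Adds stale(z).
Round 6: (iv) [wooden(z) :- stale(z).]. Adds wooden(z).
Closure: {approved(z), bird(z), cold(z), flies(z), has_feathers(z), mammal(z), metal(z), open(z), penguin(z), ready(z), red(z), small(z), stale(z), swims(z), valid(z), wooden(z)} — 16 facts.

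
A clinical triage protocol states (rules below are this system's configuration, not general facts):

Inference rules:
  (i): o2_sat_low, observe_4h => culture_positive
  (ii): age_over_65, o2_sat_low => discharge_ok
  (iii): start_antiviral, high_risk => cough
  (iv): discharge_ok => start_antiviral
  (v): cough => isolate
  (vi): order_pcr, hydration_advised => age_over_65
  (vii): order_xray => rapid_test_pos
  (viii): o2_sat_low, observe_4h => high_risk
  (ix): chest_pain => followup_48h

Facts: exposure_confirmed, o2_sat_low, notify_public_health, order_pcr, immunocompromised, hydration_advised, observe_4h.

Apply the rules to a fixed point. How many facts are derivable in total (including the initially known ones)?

14

Round 1 — (i), (vi), (viii), derive culture_positive, age_over_65, high_risk.
Round 2 — (ii), derive discharge_ok.
Round 3 — (iv), derive start_antiviral.
Round 4 — (iii), derive cough.
Round 5 — (v), derive isolate.
Closure: {age_over_65, cough, culture_positive, discharge_ok, exposure_confirmed, high_risk, hydration_advised, immunocompromised, isolate, notify_public_health, o2_sat_low, observe_4h, order_pcr, start_antiviral} — 14 facts.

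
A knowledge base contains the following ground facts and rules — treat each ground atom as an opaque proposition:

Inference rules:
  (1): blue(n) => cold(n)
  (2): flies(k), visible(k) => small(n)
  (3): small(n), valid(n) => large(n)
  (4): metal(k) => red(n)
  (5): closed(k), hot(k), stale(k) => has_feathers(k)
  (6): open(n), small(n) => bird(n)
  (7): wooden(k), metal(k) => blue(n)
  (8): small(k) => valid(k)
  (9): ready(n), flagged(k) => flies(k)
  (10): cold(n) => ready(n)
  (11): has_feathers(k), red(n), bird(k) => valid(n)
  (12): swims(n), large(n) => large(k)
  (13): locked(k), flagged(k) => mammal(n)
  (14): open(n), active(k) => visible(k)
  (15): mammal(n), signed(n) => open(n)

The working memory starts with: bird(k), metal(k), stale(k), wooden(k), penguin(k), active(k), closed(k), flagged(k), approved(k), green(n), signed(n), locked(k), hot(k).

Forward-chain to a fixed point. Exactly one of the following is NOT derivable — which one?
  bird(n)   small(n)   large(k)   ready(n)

large(k)

[1] (4) [metal(k) => red(n)]; (5) [closed(k), hot(k), stale(k) => has_feathers(k)]; (7) [wooden(k), metal(k) => blue(n)]; (13) [locked(k), flagged(k) => mammal(n)]. ⇒ new: red(n), has_feathers(k), blue(n), mammal(n).
[2] (1) [blue(n) => cold(n)]; (11) [has_feathers(k), red(n), bird(k) => valid(n)]; (15) [mammal(n), signed(n) => open(n)]. ⇒ new: cold(n), valid(n), open(n).
[3] (10) [cold(n) => ready(n)]; (14) [open(n), active(k) => visible(k)]. ⇒ new: ready(n), visible(k).
[4] (9) [ready(n), flagged(k) => flies(k)]. ⇒ new: flies(k).
[5] (2) [flies(k), visible(k) => small(n)]. ⇒ new: small(n).
[6] (3) [small(n), valid(n) => large(n)]; (6) [open(n), small(n) => bird(n)]. ⇒ new: large(n), bird(n).
Derived: ready(n) (round 3), small(n) (round 5), bird(n) (round 6). large(k) never appears in any round.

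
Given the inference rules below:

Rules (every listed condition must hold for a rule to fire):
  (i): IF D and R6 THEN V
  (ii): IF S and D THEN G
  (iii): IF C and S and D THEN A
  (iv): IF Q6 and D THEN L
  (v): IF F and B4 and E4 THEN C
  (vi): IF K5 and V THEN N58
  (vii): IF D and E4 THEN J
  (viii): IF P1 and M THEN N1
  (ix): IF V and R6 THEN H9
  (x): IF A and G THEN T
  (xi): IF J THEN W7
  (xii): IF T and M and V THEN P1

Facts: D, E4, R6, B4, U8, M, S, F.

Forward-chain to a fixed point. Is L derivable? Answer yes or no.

no

Round 1: (i) [IF D and R6 THEN V]; (ii) [IF S and D THEN G]; (v) [IF F and B4 and E4 THEN C]; (vii) [IF D and E4 THEN J]. Adds V, G, C, J.
Round 2: (iii) [IF C and S and D THEN A]; (ix) [IF V and R6 THEN H9]; (xi) [IF J THEN W7]. Adds A, H9, W7.
Round 3: (x) [IF A and G THEN T]. Adds T.
Round 4: (xii) [IF T and M and V THEN P1]. Adds P1.
Round 5: (viii) [IF P1 and M THEN N1]. Adds N1.
Fixed point reached. L is concluded only by (iv); (iv) needs Q6 (never derived).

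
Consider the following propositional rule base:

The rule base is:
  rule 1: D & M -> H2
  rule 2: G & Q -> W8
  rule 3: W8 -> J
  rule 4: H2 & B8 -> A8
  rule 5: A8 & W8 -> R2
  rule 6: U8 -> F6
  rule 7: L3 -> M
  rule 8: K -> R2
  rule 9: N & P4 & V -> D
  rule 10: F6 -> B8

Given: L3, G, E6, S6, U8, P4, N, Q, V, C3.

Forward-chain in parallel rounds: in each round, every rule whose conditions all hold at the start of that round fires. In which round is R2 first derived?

Round 1 fires rule 2, rule 6, rule 7, rule 9, giving W8, F6, M, D.
Round 2 fires rule 1, rule 3, rule 10, giving H2, J, B8.
Round 3 fires rule 4, giving A8.
Round 4 fires rule 5, giving R2.
R2 first appears in round 4.

4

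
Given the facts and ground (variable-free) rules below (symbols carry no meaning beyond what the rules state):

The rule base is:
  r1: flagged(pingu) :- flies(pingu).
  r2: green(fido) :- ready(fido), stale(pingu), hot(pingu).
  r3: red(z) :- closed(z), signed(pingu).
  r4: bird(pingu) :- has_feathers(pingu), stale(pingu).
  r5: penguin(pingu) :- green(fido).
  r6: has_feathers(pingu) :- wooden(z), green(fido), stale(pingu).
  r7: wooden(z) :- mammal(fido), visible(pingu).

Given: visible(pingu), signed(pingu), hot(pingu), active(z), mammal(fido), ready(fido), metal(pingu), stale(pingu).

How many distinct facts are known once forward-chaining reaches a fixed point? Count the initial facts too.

Round 1 fires r2, r7, giving green(fido), wooden(z).
Round 2 fires r5, r6, giving penguin(pingu), has_feathers(pingu).
Round 3 fires r4, giving bird(pingu).
Closure: {active(z), bird(pingu), green(fido), has_feathers(pingu), hot(pingu), mammal(fido), metal(pingu), penguin(pingu), ready(fido), signed(pingu), stale(pingu), visible(pingu), wooden(z)} — 13 facts.

13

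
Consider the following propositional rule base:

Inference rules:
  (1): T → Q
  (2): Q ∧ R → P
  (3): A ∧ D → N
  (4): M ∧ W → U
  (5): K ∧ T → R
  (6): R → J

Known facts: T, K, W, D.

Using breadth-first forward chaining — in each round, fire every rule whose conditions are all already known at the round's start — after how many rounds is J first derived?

2

Round 1 — (1), (5), derive Q, R.
Round 2 — (2), (6), derive P, J.
J first appears in round 2.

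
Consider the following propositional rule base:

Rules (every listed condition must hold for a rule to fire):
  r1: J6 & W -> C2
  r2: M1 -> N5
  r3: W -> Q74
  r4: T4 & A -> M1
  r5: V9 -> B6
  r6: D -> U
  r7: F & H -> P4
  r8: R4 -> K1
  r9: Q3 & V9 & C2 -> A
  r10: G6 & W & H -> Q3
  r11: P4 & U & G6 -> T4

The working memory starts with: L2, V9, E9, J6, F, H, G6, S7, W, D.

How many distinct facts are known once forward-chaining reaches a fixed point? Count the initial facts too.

20

Round 1: r1 [J6 & W -> C2]; r3 [W -> Q74]; r5 [V9 -> B6]; r6 [D -> U]; r7 [F & H -> P4]; r10 [G6 & W & H -> Q3]. Adds C2, Q74, B6, U, P4, Q3.
Round 2: r9 [Q3 & V9 & C2 -> A]; r11 [P4 & U & G6 -> T4]. Adds A, T4.
Round 3: r4 [T4 & A -> M1]. Adds M1.
Round 4: r2 [M1 -> N5]. Adds N5.
Closure: {A, B6, C2, D, E9, F, G6, H, J6, L2, M1, N5, P4, Q3, Q74, S7, T4, U, V9, W} — 20 facts.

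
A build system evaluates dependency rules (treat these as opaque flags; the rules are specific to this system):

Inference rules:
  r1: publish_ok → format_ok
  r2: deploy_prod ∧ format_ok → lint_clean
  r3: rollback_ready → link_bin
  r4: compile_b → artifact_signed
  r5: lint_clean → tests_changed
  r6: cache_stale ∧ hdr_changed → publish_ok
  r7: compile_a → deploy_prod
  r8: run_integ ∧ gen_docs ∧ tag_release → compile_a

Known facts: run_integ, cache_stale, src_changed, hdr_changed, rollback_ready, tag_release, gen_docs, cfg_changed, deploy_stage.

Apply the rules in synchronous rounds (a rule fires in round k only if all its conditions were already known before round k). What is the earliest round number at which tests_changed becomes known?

4

Round 1: r3 [rollback_ready → link_bin]; r6 [cache_stale ∧ hdr_changed → publish_ok]; r8 [run_integ ∧ gen_docs ∧ tag_release → compile_a]. New: link_bin, publish_ok, compile_a.
Round 2: r1 [publish_ok → format_ok]; r7 [compile_a → deploy_prod]. New: format_ok, deploy_prod.
Round 3: r2 [deploy_prod ∧ format_ok → lint_clean]. New: lint_clean.
Round 4: r5 [lint_clean → tests_changed]. New: tests_changed.
tests_changed first appears in round 4.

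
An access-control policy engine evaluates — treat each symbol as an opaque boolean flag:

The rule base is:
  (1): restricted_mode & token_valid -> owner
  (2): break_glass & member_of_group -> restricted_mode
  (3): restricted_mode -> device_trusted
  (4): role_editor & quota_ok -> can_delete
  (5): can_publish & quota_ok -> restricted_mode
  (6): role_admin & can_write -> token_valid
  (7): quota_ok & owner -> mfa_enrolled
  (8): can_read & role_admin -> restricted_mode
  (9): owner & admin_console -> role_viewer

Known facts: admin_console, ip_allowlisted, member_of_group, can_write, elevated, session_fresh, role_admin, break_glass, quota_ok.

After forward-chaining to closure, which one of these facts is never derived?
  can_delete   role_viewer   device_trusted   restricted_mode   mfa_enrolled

can_delete

Round 1 — (2), (6), derive restricted_mode, token_valid.
Round 2 — (1), (3), derive owner, device_trusted.
Round 3 — (7), (9), derive mfa_enrolled, role_viewer.
Derived: role_viewer (round 3), mfa_enrolled (round 3), device_trusted (round 2), restricted_mode (round 1). can_delete never appears in any round.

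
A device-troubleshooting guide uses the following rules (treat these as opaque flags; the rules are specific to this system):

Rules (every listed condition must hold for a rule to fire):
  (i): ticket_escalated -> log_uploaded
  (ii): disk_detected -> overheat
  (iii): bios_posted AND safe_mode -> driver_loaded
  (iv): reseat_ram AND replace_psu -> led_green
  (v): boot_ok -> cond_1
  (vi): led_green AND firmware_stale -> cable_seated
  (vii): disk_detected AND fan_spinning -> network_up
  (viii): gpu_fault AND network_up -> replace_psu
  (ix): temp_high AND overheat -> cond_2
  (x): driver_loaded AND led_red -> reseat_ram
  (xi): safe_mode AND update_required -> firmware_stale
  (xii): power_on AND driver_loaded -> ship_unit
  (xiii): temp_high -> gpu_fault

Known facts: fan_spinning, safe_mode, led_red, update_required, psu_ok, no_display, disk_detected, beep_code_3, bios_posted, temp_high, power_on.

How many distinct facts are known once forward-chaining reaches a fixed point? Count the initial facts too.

Round 1 — (ii), (iii), (vii), (xi), (xiii), derive overheat, driver_loaded, network_up, firmware_stale, gpu_fault.
Round 2 — (viii), (ix), (x), (xii), derive replace_psu, cond_2, reseat_ram, ship_unit.
Round 3 — (iv), derive led_green.
Round 4 — (vi), derive cable_seated.
Closure: {beep_code_3, bios_posted, cable_seated, cond_2, disk_detected, driver_loaded, fan_spinning, firmware_stale, gpu_fault, led_green, led_red, network_up, no_display, overheat, power_on, psu_ok, replace_psu, reseat_ram, safe_mode, ship_unit, temp_high, update_required} — 22 facts.

22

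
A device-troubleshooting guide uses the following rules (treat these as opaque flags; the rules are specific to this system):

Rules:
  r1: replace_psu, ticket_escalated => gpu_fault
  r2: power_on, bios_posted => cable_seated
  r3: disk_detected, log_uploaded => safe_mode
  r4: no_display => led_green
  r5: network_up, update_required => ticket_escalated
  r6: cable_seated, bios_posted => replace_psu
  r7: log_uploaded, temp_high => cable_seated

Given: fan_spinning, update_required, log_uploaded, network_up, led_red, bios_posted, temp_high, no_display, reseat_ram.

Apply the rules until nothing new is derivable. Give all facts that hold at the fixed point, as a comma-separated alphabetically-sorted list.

bios_posted, cable_seated, fan_spinning, gpu_fault, led_green, led_red, log_uploaded, network_up, no_display, replace_psu, reseat_ram, temp_high, ticket_escalated, update_required

Round 1 — r4, r5, r7, derive led_green, ticket_escalated, cable_seated.
Round 2 — r6, derive replace_psu.
Round 3 — r1, derive gpu_fault.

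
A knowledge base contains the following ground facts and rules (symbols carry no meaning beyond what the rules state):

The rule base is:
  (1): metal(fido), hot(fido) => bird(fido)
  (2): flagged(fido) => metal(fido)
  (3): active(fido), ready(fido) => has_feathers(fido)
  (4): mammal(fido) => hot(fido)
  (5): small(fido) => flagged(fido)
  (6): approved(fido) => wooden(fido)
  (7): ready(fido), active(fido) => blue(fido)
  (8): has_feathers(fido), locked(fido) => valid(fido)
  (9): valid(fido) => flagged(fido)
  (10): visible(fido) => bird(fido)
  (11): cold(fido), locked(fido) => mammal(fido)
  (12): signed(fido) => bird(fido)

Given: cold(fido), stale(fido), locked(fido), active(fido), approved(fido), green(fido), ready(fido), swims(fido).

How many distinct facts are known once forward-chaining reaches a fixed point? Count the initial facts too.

17

Round 1 — (3), (6), (7), (11), derive has_feathers(fido), wooden(fido), blue(fido), mammal(fido).
Round 2 — (4), (8), derive hot(fido), valid(fido).
Round 3 — (9), derive flagged(fido).
Round 4 — (2), derive metal(fido).
Round 5 — (1), derive bird(fido).
Closure: {active(fido), approved(fido), bird(fido), blue(fido), cold(fido), flagged(fido), green(fido), has_feathers(fido), hot(fido), locked(fido), mammal(fido), metal(fido), ready(fido), stale(fido), swims(fido), valid(fido), wooden(fido)} — 17 facts.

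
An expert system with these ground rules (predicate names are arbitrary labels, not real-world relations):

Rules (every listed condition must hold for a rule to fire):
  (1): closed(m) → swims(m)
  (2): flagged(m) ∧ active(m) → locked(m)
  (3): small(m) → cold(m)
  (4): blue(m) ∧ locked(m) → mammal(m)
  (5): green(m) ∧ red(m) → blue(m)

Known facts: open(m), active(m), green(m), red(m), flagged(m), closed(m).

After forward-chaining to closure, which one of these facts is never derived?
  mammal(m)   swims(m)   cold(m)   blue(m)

cold(m)

Round 1 — (1), (2), (5), derive swims(m), locked(m), blue(m).
Round 2 — (4), derive mammal(m).
Derived: blue(m) (round 1), swims(m) (round 1), mammal(m) (round 2). cold(m) never appears in any round.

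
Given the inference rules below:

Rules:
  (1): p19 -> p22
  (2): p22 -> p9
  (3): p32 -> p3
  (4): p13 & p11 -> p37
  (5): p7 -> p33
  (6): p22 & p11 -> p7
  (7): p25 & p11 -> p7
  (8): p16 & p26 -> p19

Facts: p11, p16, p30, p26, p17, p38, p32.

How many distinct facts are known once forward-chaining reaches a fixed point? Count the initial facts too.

13

Round 1: (3) [p32 -> p3]; (8) [p16 & p26 -> p19]. New: p3, p19.
Round 2: (1) [p19 -> p22]. New: p22.
Round 3: (2) [p22 -> p9]; (6) [p22 & p11 -> p7]. New: p9, p7.
Round 4: (5) [p7 -> p33]. New: p33.
Closure: {p11, p16, p17, p19, p22, p26, p3, p30, p32, p33, p38, p7, p9} — 13 facts.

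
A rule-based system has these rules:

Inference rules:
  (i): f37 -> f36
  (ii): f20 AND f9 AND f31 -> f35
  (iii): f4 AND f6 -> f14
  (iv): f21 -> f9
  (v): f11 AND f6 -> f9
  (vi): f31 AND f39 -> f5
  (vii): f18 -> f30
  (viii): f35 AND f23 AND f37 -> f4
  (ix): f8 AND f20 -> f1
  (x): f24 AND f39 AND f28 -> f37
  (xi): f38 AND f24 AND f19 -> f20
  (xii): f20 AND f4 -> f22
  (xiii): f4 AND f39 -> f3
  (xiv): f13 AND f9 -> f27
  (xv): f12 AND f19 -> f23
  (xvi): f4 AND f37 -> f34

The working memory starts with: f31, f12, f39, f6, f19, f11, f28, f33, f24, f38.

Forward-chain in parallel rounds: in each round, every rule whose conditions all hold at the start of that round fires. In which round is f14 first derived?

4

[1] (v) [f11 AND f6 -> f9]; (vi) [f31 AND f39 -> f5]; (x) [f24 AND f39 AND f28 -> f37]; (xi) [f38 AND f24 AND f19 -> f20]; (xv) [f12 AND f19 -> f23]. ⇒ new: f9, f5, f37, f20, f23.
[2] (i) [f37 -> f36]; (ii) [f20 AND f9 AND f31 -> f35]. ⇒ new: f36, f35.
[3] (viii) [f35 AND f23 AND f37 -> f4]. ⇒ new: f4.
[4] (iii) [f4 AND f6 -> f14]; (xii) [f20 AND f4 -> f22]; (xiii) [f4 AND f39 -> f3]; (xvi) [f4 AND f37 -> f34]. ⇒ new: f14, f22, f3, f34.
f14 first appears in round 4.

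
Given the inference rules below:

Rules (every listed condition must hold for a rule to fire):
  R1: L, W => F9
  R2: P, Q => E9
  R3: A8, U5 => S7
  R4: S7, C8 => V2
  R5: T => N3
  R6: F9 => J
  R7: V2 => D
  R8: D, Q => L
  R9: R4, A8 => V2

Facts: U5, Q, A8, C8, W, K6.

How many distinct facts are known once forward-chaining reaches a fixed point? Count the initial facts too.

[1] R3 [A8, U5 => S7]. ⇒ new: S7.
[2] R4 [S7, C8 => V2]. ⇒ new: V2.
[3] R7 [V2 => D]. ⇒ new: D.
[4] R8 [D, Q => L]. ⇒ new: L.
[5] R1 [L, W => F9]. ⇒ new: F9.
[6] R6 [F9 => J]. ⇒ new: J.
Closure: {A8, C8, D, F9, J, K6, L, Q, S7, U5, V2, W} — 12 facts.

12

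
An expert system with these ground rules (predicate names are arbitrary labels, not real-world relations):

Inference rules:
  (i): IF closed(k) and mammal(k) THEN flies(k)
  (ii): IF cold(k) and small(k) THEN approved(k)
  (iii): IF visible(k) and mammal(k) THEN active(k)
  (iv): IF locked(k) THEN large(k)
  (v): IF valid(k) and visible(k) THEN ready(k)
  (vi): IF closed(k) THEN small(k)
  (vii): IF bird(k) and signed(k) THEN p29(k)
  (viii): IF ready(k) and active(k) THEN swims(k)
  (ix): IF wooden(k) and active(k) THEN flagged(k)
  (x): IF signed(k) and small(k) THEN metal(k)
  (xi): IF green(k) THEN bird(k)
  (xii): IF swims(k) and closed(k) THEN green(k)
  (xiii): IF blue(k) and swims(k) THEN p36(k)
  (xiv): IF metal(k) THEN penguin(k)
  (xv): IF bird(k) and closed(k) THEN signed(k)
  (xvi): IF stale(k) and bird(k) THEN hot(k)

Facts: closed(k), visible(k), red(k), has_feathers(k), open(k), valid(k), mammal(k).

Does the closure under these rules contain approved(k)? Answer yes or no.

Round 1: (i) [IF closed(k) and mammal(k) THEN flies(k)]; (iii) [IF visible(k) and mammal(k) THEN active(k)]; (v) [IF valid(k) and visible(k) THEN ready(k)]; (vi) [IF closed(k) THEN small(k)]. Adds flies(k), active(k), ready(k), small(k).
Round 2: (viii) [IF ready(k) and active(k) THEN swims(k)]. Adds swims(k).
Round 3: (xii) [IF swims(k) and closed(k) THEN green(k)]. Adds green(k).
Round 4: (xi) [IF green(k) THEN bird(k)]. Adds bird(k).
Round 5: (xv) [IF bird(k) and closed(k) THEN signed(k)]. Adds signed(k).
Round 6: (vii) [IF bird(k) and signed(k) THEN p29(k)]; (x) [IF signed(k) and small(k) THEN metal(k)]. Adds p29(k), metal(k).
Round 7: (xiv) [IF metal(k) THEN penguin(k)]. Adds penguin(k).
Fixed point reached. approved(k) is concluded only by (ii); (ii) needs cold(k) (never derived).

no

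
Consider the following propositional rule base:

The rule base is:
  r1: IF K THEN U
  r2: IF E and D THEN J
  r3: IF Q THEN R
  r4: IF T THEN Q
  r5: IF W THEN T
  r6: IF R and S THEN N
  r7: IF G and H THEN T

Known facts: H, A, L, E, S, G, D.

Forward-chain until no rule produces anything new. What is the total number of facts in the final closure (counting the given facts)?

12

Round 1 fires r2, r7, giving J, T.
Round 2 fires r4, giving Q.
Round 3 fires r3, giving R.
Round 4 fires r6, giving N.
Closure: {A, D, E, G, H, J, L, N, Q, R, S, T} — 12 facts.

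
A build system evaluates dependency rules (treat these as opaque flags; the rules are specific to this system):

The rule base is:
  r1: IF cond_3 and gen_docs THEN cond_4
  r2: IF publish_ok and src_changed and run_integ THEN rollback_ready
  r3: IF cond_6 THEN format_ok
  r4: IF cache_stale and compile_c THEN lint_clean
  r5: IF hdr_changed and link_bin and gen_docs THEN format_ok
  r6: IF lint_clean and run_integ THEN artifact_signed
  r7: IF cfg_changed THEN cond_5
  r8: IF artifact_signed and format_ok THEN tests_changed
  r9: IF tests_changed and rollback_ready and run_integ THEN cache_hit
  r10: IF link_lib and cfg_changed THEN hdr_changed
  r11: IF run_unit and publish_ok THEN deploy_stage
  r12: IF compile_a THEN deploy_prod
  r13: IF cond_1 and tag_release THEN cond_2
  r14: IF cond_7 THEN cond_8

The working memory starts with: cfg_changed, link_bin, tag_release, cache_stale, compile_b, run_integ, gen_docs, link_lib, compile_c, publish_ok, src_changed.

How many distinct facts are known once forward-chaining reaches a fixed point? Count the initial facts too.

19

[1] r2 [IF publish_ok and src_changed and run_integ THEN rollback_ready]; r4 [IF cache_stale and compile_c THEN lint_clean]; r7 [IF cfg_changed THEN cond_5]; r10 [IF link_lib and cfg_changed THEN hdr_changed]. ⇒ new: rollback_ready, lint_clean, cond_5, hdr_changed.
[2] r5 [IF hdr_changed and link_bin and gen_docs THEN format_ok]; r6 [IF lint_clean and run_integ THEN artifact_signed]. ⇒ new: format_ok, artifact_signed.
[3] r8 [IF artifact_signed and format_ok THEN tests_changed]. ⇒ new: tests_changed.
[4] r9 [IF tests_changed and rollback_ready and run_integ THEN cache_hit]. ⇒ new: cache_hit.
Closure: {artifact_signed, cache_hit, cache_stale, cfg_changed, compile_b, compile_c, cond_5, format_ok, gen_docs, hdr_changed, link_bin, link_lib, lint_clean, publish_ok, rollback_ready, run_integ, src_changed, tag_release, tests_changed} — 19 facts.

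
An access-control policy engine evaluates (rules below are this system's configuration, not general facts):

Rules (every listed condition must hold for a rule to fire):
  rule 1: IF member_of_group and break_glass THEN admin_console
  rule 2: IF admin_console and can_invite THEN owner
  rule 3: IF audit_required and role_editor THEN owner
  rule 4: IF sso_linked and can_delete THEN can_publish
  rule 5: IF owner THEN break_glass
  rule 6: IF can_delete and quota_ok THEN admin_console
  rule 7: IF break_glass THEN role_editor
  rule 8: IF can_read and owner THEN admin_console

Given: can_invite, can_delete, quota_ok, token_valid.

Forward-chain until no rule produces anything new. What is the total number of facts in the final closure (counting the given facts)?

Round 1: rule 6 [IF can_delete and quota_ok THEN admin_console]. New: admin_console.
Round 2: rule 2 [IF admin_console and can_invite THEN owner]. New: owner.
Round 3: rule 5 [IF owner THEN break_glass]. New: break_glass.
Round 4: rule 7 [IF break_glass THEN role_editor]. New: role_editor.
Closure: {admin_console, break_glass, can_delete, can_invite, owner, quota_ok, role_editor, token_valid} — 8 facts.

8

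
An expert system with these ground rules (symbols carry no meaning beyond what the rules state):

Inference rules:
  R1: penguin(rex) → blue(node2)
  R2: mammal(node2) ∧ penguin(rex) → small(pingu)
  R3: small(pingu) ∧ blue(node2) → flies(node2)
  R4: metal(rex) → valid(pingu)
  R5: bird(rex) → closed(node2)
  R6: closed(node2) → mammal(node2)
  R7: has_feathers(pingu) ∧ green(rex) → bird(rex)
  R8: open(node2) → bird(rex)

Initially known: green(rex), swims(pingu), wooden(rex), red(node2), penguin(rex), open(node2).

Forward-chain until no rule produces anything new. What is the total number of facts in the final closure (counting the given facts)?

12

[1] R1 [penguin(rex) → blue(node2)]; R8 [open(node2) → bird(rex)]. ⇒ new: blue(node2), bird(rex).
[2] R5 [bird(rex) → closed(node2)]. ⇒ new: closed(node2).
[3] R6 [closed(node2) → mammal(node2)]. ⇒ new: mammal(node2).
[4] R2 [mammal(node2) ∧ penguin(rex) → small(pingu)]. ⇒ new: small(pingu).
[5] R3 [small(pingu) ∧ blue(node2) → flies(node2)]. ⇒ new: flies(node2).
Closure: {bird(rex), blue(node2), closed(node2), flies(node2), green(rex), mammal(node2), open(node2), penguin(rex), red(node2), small(pingu), swims(pingu), wooden(rex)} — 12 facts.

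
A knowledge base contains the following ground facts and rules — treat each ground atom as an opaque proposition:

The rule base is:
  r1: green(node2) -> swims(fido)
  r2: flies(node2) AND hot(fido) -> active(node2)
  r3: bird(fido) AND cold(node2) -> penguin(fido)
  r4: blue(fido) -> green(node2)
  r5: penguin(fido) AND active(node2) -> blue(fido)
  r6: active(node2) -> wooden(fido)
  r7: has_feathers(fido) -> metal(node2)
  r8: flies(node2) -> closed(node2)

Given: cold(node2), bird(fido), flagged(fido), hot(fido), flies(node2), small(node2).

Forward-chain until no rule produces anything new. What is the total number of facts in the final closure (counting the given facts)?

Round 1 fires r2, r3, r8, giving active(node2), penguin(fido), closed(node2).
Round 2 fires r5, r6, giving blue(fido), wooden(fido).
Round 3 fires r4, giving green(node2).
Round 4 fires r1, giving swims(fido).
Closure: {active(node2), bird(fido), blue(fido), closed(node2), cold(node2), flagged(fido), flies(node2), green(node2), hot(fido), penguin(fido), small(node2), swims(fido), wooden(fido)} — 13 facts.

13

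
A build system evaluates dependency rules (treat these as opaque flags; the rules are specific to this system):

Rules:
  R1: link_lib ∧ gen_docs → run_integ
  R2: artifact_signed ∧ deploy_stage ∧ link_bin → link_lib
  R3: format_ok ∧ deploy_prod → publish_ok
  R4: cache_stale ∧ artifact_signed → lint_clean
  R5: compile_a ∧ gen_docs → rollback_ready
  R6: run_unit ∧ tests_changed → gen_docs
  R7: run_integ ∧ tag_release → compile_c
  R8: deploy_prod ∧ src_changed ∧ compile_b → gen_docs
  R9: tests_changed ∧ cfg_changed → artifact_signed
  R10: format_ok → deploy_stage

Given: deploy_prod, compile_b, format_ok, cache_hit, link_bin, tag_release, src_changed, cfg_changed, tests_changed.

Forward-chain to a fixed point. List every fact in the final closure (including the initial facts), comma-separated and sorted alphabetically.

artifact_signed, cache_hit, cfg_changed, compile_b, compile_c, deploy_prod, deploy_stage, format_ok, gen_docs, link_bin, link_lib, publish_ok, run_integ, src_changed, tag_release, tests_changed

Round 1 — R3, R8, R9, R10, derive publish_ok, gen_docs, artifact_signed, deploy_stage.
Round 2 — R2, derive link_lib.
Round 3 — R1, derive run_integ.
Round 4 — R7, derive compile_c.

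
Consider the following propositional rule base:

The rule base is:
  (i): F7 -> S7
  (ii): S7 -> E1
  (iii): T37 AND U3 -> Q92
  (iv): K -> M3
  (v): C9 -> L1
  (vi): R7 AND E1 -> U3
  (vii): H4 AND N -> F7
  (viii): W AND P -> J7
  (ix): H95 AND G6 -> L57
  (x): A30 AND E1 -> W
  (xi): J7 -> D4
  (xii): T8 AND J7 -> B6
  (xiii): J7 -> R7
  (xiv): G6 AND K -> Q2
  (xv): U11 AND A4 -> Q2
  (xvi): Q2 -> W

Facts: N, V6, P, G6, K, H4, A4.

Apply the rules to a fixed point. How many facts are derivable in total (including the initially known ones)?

Round 1 fires (iv), (vii), (xiv), giving M3, F7, Q2.
Round 2 fires (i), (xvi), giving S7, W.
Round 3 fires (ii), (viii), giving E1, J7.
Round 4 fires (xi), (xiii), giving D4, R7.
Round 5 fires (vi), giving U3.
Closure: {A4, D4, E1, F7, G6, H4, J7, K, M3, N, P, Q2, R7, S7, U3, V6, W} — 17 facts.

17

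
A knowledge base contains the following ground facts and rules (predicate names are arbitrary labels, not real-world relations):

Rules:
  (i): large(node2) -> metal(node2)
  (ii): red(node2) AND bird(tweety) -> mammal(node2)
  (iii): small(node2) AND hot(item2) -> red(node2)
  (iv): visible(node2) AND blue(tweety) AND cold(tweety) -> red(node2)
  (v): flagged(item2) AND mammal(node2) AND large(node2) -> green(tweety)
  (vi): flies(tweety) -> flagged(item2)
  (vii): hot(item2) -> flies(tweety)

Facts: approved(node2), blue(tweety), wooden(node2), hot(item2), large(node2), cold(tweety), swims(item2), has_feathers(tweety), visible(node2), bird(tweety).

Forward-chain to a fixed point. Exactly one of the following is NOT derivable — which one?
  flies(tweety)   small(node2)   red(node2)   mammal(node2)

small(node2)

Round 1 — (i), (iv), (vii), derive metal(node2), red(node2), flies(tweety).
Round 2 — (ii), (vi), derive mammal(node2), flagged(item2).
Round 3 — (v), derive green(tweety).
Derived: mammal(node2) (round 2), red(node2) (round 1), flies(tweety) (round 1). small(node2) never appears in any round.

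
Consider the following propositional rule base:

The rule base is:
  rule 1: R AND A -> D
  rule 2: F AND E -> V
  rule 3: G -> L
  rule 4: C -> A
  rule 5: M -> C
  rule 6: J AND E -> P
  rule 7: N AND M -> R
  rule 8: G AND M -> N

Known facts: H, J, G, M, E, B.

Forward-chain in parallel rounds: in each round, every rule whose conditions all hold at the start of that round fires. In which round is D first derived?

Round 1 fires rule 3, rule 5, rule 6, rule 8, giving L, C, P, N.
Round 2 fires rule 4, rule 7, giving A, R.
Round 3 fires rule 1, giving D.
D first appears in round 3.

3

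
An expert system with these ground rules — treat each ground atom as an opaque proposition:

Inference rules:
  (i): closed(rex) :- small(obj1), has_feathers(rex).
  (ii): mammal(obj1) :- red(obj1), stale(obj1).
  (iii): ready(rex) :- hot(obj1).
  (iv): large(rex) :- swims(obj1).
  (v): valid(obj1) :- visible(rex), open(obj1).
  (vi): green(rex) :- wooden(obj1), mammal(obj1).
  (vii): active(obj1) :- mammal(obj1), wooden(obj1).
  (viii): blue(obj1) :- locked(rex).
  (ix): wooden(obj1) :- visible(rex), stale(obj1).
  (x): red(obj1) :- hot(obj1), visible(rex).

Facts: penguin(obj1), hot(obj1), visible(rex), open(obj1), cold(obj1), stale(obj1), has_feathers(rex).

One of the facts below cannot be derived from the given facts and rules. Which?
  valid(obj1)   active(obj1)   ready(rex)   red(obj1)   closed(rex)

closed(rex)

Round 1: (iii) [ready(rex) :- hot(obj1).]; (v) [valid(obj1) :- visible(rex), open(obj1).]; (ix) [wooden(obj1) :- visible(rex), stale(obj1).]; (x) [red(obj1) :- hot(obj1), visible(rex).]. New: ready(rex), valid(obj1), wooden(obj1), red(obj1).
Round 2: (ii) [mammal(obj1) :- red(obj1), stale(obj1).]. New: mammal(obj1).
Round 3: (vi) [green(rex) :- wooden(obj1), mammal(obj1).]; (vii) [active(obj1) :- mammal(obj1), wooden(obj1).]. New: green(rex), active(obj1).
Derived: ready(rex) (round 1), red(obj1) (round 1), valid(obj1) (round 1), active(obj1) (round 3). closed(rex) never appears in any round.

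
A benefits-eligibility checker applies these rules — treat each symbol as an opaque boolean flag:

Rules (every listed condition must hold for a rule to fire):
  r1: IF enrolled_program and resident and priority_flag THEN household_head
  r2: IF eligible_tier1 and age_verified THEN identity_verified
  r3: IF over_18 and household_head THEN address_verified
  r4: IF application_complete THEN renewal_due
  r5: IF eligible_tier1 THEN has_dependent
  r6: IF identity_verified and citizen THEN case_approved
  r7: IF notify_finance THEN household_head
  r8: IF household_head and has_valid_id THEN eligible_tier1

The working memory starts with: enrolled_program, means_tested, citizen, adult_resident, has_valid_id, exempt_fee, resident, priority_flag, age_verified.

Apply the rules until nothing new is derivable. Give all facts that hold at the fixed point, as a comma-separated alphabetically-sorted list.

Round 1: r1 [IF enrolled_program and resident and priority_flag THEN household_head]. New: household_head.
Round 2: r8 [IF household_head and has_valid_id THEN eligible_tier1]. New: eligible_tier1.
Round 3: r2 [IF eligible_tier1 and age_verified THEN identity_verified]; r5 [IF eligible_tier1 THEN has_dependent]. New: identity_verified, has_dependent.
Round 4: r6 [IF identity_verified and citizen THEN case_approved]. New: case_approved.

adult_resident, age_verified, case_approved, citizen, eligible_tier1, enrolled_program, exempt_fee, has_dependent, has_valid_id, household_head, identity_verified, means_tested, priority_flag, resident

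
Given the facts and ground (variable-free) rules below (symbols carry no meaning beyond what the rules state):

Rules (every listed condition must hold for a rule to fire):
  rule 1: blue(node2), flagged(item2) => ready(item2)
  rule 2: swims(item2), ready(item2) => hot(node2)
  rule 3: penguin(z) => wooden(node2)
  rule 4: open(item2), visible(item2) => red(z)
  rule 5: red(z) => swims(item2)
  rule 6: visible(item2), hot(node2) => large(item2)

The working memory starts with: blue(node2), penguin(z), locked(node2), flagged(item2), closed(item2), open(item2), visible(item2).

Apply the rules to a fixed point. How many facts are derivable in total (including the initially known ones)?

13

Round 1: rule 1 [blue(node2), flagged(item2) => ready(item2)]; rule 3 [penguin(z) => wooden(node2)]; rule 4 [open(item2), visible(item2) => red(z)]. New: ready(item2), wooden(node2), red(z).
Round 2: rule 5 [red(z) => swims(item2)]. New: swims(item2).
Round 3: rule 2 [swims(item2), ready(item2) => hot(node2)]. New: hot(node2).
Round 4: rule 6 [visible(item2), hot(node2) => large(item2)]. New: large(item2).
Closure: {blue(node2), closed(item2), flagged(item2), hot(node2), large(item2), locked(node2), open(item2), penguin(z), ready(item2), red(z), swims(item2), visible(item2), wooden(node2)} — 13 facts.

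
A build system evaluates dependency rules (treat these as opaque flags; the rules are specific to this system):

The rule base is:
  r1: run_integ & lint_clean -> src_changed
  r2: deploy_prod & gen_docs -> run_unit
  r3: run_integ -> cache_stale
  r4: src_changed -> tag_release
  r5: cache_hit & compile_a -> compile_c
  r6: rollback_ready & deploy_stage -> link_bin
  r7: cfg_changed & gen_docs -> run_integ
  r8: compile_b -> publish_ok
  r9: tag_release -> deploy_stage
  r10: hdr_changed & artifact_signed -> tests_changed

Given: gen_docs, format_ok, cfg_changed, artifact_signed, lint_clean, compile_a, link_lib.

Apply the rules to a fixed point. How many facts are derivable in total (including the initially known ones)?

Round 1: r7 [cfg_changed & gen_docs -> run_integ]. Adds run_integ.
Round 2: r1 [run_integ & lint_clean -> src_changed]; r3 [run_integ -> cache_stale]. Adds src_changed, cache_stale.
Round 3: r4 [src_changed -> tag_release]. Adds tag_release.
Round 4: r9 [tag_release -> deploy_stage]. Adds deploy_stage.
Closure: {artifact_signed, cache_stale, cfg_changed, compile_a, deploy_stage, format_ok, gen_docs, link_lib, lint_clean, run_integ, src_changed, tag_release} — 12 facts.

12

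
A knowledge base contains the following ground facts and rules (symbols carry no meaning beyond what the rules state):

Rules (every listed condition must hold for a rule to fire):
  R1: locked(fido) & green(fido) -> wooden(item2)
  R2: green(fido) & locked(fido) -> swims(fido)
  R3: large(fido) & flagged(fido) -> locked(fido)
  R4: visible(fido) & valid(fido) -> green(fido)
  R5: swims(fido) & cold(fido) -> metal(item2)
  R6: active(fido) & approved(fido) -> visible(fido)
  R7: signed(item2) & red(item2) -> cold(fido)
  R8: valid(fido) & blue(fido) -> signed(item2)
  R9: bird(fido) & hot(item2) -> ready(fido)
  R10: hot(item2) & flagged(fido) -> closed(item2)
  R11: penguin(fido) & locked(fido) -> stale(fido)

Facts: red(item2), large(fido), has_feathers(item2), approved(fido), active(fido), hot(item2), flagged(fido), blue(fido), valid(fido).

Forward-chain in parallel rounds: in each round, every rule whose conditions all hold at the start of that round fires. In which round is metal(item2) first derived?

Round 1 — R3, R6, R8, R10, derive locked(fido), visible(fido), signed(item2), closed(item2).
Round 2 — R4, R7, derive green(fido), cold(fido).
Round 3 — R1, R2, derive wooden(item2), swims(fido).
Round 4 — R5, derive metal(item2).
metal(item2) first appears in round 4.

4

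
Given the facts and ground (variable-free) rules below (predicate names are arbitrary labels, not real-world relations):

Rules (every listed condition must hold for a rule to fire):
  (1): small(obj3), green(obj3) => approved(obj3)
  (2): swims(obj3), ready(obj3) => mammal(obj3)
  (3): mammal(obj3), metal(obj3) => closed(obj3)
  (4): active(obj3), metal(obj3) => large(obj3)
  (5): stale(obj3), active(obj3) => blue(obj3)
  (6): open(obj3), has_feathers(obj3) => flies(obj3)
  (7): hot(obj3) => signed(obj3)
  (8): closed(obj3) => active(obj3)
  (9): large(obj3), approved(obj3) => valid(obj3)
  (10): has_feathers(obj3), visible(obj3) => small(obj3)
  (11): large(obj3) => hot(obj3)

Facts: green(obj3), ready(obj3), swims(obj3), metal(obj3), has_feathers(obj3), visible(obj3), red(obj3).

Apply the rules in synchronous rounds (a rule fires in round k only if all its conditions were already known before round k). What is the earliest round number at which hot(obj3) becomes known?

Round 1 fires (2), (10), giving mammal(obj3), small(obj3).
Round 2 fires (1), (3), giving approved(obj3), closed(obj3).
Round 3 fires (8), giving active(obj3).
Round 4 fires (4), giving large(obj3).
Round 5 fires (9), (11), giving valid(obj3), hot(obj3).
hot(obj3) first appears in round 5.

5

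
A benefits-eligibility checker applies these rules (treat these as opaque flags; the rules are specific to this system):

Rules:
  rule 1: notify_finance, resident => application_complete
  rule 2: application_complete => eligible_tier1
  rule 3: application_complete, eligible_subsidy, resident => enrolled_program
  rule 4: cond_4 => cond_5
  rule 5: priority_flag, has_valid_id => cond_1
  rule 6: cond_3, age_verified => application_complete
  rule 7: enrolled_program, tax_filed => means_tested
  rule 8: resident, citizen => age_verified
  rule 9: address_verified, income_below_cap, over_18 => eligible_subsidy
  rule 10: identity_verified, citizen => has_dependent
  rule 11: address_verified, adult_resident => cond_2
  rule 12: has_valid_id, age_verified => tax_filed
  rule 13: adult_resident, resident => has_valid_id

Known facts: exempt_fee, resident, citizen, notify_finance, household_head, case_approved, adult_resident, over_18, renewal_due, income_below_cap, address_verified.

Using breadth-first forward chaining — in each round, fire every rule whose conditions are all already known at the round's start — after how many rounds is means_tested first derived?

3

Round 1: rule 1 [notify_finance, resident => application_complete]; rule 8 [resident, citizen => age_verified]; rule 9 [address_verified, income_below_cap, over_18 => eligible_subsidy]; rule 11 [address_verified, adult_resident => cond_2]; rule 13 [adult_resident, resident => has_valid_id]. Adds application_complete, age_verified, eligible_subsidy, cond_2, has_valid_id.
Round 2: rule 2 [application_complete => eligible_tier1]; rule 3 [application_complete, eligible_subsidy, resident => enrolled_program]; rule 12 [has_valid_id, age_verified => tax_filed]. Adds eligible_tier1, enrolled_program, tax_filed.
Round 3: rule 7 [enrolled_program, tax_filed => means_tested]. Adds means_tested.
means_tested first appears in round 3.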